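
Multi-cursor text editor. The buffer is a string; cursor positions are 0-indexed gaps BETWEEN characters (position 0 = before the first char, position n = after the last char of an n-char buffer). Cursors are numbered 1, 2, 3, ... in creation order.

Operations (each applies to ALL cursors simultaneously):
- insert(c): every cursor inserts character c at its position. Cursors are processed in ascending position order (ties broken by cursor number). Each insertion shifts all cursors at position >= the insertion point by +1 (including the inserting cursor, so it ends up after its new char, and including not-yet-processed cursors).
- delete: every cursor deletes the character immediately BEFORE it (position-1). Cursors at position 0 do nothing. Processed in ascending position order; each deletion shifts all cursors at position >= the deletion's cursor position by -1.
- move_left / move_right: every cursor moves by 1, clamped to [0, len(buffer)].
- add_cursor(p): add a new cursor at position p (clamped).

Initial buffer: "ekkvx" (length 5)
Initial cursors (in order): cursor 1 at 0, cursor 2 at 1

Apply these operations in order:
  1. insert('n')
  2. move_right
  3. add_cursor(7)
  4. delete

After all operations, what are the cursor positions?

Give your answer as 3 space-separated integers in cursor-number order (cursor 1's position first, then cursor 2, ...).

After op 1 (insert('n')): buffer="nenkkvx" (len 7), cursors c1@1 c2@3, authorship 1.2....
After op 2 (move_right): buffer="nenkkvx" (len 7), cursors c1@2 c2@4, authorship 1.2....
After op 3 (add_cursor(7)): buffer="nenkkvx" (len 7), cursors c1@2 c2@4 c3@7, authorship 1.2....
After op 4 (delete): buffer="nnkv" (len 4), cursors c1@1 c2@2 c3@4, authorship 12..

Answer: 1 2 4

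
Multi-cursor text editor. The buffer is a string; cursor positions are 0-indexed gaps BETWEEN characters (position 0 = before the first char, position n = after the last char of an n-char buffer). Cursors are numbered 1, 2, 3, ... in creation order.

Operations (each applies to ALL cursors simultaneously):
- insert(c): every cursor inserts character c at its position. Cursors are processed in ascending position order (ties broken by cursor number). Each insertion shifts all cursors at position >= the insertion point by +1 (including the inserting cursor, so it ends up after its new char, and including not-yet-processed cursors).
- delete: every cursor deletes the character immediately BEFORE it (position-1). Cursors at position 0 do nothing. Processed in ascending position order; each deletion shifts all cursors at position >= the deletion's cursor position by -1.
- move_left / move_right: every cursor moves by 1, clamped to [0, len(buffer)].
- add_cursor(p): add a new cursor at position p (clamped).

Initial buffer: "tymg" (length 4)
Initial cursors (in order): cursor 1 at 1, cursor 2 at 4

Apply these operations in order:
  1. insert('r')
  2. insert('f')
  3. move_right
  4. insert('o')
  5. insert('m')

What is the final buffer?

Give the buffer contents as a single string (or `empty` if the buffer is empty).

Answer: trfyommgrfom

Derivation:
After op 1 (insert('r')): buffer="trymgr" (len 6), cursors c1@2 c2@6, authorship .1...2
After op 2 (insert('f')): buffer="trfymgrf" (len 8), cursors c1@3 c2@8, authorship .11...22
After op 3 (move_right): buffer="trfymgrf" (len 8), cursors c1@4 c2@8, authorship .11...22
After op 4 (insert('o')): buffer="trfyomgrfo" (len 10), cursors c1@5 c2@10, authorship .11.1..222
After op 5 (insert('m')): buffer="trfyommgrfom" (len 12), cursors c1@6 c2@12, authorship .11.11..2222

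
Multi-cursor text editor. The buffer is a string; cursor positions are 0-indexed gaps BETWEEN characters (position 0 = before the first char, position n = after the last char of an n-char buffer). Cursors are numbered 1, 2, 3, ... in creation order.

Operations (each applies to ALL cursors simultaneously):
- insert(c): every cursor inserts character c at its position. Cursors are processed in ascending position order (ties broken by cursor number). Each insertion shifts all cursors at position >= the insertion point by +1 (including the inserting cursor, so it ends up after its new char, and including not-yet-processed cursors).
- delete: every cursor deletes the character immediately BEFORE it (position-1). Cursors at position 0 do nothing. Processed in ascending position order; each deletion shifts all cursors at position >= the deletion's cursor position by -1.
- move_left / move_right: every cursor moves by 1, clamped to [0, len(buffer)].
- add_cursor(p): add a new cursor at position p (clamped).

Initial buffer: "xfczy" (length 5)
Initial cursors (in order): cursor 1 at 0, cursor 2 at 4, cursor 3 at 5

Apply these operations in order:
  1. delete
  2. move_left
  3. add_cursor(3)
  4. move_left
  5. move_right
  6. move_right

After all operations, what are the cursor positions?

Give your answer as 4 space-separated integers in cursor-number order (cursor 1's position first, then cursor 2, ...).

After op 1 (delete): buffer="xfc" (len 3), cursors c1@0 c2@3 c3@3, authorship ...
After op 2 (move_left): buffer="xfc" (len 3), cursors c1@0 c2@2 c3@2, authorship ...
After op 3 (add_cursor(3)): buffer="xfc" (len 3), cursors c1@0 c2@2 c3@2 c4@3, authorship ...
After op 4 (move_left): buffer="xfc" (len 3), cursors c1@0 c2@1 c3@1 c4@2, authorship ...
After op 5 (move_right): buffer="xfc" (len 3), cursors c1@1 c2@2 c3@2 c4@3, authorship ...
After op 6 (move_right): buffer="xfc" (len 3), cursors c1@2 c2@3 c3@3 c4@3, authorship ...

Answer: 2 3 3 3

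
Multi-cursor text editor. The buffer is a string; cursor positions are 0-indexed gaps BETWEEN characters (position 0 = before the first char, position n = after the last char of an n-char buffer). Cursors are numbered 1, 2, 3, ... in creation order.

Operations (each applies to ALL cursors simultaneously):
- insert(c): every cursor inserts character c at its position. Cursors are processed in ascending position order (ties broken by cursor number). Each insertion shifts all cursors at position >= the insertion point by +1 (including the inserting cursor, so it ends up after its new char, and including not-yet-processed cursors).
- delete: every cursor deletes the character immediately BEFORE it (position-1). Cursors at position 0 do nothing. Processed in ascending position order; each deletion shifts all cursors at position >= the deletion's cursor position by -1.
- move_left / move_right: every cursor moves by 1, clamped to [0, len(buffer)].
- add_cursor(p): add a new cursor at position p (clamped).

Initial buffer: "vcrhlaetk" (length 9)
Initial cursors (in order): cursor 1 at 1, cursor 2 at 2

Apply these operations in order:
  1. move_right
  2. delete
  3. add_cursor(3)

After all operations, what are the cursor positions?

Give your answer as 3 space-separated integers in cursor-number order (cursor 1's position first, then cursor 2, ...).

Answer: 1 1 3

Derivation:
After op 1 (move_right): buffer="vcrhlaetk" (len 9), cursors c1@2 c2@3, authorship .........
After op 2 (delete): buffer="vhlaetk" (len 7), cursors c1@1 c2@1, authorship .......
After op 3 (add_cursor(3)): buffer="vhlaetk" (len 7), cursors c1@1 c2@1 c3@3, authorship .......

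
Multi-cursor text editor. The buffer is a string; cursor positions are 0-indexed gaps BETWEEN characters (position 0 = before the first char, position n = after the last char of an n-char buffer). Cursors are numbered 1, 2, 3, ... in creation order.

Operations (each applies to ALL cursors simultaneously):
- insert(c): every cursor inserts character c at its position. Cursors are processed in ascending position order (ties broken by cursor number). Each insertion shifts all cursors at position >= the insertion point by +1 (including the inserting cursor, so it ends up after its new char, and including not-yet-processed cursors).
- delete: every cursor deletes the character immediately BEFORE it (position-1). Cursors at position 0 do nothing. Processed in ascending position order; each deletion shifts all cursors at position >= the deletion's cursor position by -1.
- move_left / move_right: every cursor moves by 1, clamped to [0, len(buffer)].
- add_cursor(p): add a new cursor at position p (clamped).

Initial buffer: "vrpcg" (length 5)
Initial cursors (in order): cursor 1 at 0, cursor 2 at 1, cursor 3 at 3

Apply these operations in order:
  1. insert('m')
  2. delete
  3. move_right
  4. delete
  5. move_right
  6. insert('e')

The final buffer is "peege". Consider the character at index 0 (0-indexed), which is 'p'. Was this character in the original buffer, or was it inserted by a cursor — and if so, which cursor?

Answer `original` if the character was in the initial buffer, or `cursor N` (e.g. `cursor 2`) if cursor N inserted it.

Answer: original

Derivation:
After op 1 (insert('m')): buffer="mvmrpmcg" (len 8), cursors c1@1 c2@3 c3@6, authorship 1.2..3..
After op 2 (delete): buffer="vrpcg" (len 5), cursors c1@0 c2@1 c3@3, authorship .....
After op 3 (move_right): buffer="vrpcg" (len 5), cursors c1@1 c2@2 c3@4, authorship .....
After op 4 (delete): buffer="pg" (len 2), cursors c1@0 c2@0 c3@1, authorship ..
After op 5 (move_right): buffer="pg" (len 2), cursors c1@1 c2@1 c3@2, authorship ..
After op 6 (insert('e')): buffer="peege" (len 5), cursors c1@3 c2@3 c3@5, authorship .12.3
Authorship (.=original, N=cursor N): . 1 2 . 3
Index 0: author = original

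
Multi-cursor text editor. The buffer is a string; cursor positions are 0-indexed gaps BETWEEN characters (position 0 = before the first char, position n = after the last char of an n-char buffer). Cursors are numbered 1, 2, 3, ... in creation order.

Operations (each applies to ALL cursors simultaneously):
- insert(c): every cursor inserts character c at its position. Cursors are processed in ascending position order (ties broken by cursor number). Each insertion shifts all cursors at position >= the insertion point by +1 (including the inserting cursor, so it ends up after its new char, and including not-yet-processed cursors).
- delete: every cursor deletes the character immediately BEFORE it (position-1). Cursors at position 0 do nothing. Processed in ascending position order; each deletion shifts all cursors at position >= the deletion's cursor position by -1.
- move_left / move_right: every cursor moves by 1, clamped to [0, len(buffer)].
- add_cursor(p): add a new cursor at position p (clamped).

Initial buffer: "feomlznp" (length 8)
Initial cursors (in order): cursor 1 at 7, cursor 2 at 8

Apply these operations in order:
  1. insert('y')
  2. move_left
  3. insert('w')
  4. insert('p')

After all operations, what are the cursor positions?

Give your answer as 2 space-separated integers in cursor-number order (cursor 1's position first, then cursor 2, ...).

Answer: 9 13

Derivation:
After op 1 (insert('y')): buffer="feomlznypy" (len 10), cursors c1@8 c2@10, authorship .......1.2
After op 2 (move_left): buffer="feomlznypy" (len 10), cursors c1@7 c2@9, authorship .......1.2
After op 3 (insert('w')): buffer="feomlznwypwy" (len 12), cursors c1@8 c2@11, authorship .......11.22
After op 4 (insert('p')): buffer="feomlznwpypwpy" (len 14), cursors c1@9 c2@13, authorship .......111.222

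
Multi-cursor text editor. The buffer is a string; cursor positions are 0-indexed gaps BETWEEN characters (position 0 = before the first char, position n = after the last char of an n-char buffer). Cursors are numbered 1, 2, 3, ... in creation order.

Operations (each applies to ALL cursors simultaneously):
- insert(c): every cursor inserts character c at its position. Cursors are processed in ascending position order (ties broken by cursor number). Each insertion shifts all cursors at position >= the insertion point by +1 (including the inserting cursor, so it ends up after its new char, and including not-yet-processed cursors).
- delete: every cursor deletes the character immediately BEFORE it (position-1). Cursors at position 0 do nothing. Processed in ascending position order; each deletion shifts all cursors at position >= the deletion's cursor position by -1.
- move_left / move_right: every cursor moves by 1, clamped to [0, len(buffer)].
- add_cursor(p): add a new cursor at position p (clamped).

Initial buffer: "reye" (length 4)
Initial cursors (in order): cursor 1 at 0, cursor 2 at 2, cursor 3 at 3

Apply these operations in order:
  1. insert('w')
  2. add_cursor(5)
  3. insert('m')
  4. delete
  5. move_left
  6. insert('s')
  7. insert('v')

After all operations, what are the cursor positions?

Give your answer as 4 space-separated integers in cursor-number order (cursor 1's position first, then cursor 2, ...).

After op 1 (insert('w')): buffer="wrewywe" (len 7), cursors c1@1 c2@4 c3@6, authorship 1..2.3.
After op 2 (add_cursor(5)): buffer="wrewywe" (len 7), cursors c1@1 c2@4 c4@5 c3@6, authorship 1..2.3.
After op 3 (insert('m')): buffer="wmrewmymwme" (len 11), cursors c1@2 c2@6 c4@8 c3@10, authorship 11..22.433.
After op 4 (delete): buffer="wrewywe" (len 7), cursors c1@1 c2@4 c4@5 c3@6, authorship 1..2.3.
After op 5 (move_left): buffer="wrewywe" (len 7), cursors c1@0 c2@3 c4@4 c3@5, authorship 1..2.3.
After op 6 (insert('s')): buffer="swreswsyswe" (len 11), cursors c1@1 c2@5 c4@7 c3@9, authorship 11..224.33.
After op 7 (insert('v')): buffer="svwresvwsvysvwe" (len 15), cursors c1@2 c2@7 c4@10 c3@13, authorship 111..22244.333.

Answer: 2 7 13 10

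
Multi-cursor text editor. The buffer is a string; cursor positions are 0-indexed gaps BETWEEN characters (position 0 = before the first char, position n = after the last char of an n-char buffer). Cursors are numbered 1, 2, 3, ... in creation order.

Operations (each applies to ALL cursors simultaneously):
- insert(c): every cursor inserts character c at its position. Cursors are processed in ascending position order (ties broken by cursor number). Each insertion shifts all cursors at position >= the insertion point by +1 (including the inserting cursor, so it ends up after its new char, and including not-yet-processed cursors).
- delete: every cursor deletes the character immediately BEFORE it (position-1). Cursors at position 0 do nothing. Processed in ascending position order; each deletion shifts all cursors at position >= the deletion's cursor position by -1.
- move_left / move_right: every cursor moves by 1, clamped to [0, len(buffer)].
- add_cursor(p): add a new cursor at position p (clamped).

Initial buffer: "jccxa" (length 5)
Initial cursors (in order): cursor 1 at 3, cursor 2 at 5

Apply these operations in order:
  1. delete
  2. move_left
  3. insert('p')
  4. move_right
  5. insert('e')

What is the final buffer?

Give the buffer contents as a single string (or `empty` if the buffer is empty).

Answer: jpcepxe

Derivation:
After op 1 (delete): buffer="jcx" (len 3), cursors c1@2 c2@3, authorship ...
After op 2 (move_left): buffer="jcx" (len 3), cursors c1@1 c2@2, authorship ...
After op 3 (insert('p')): buffer="jpcpx" (len 5), cursors c1@2 c2@4, authorship .1.2.
After op 4 (move_right): buffer="jpcpx" (len 5), cursors c1@3 c2@5, authorship .1.2.
After op 5 (insert('e')): buffer="jpcepxe" (len 7), cursors c1@4 c2@7, authorship .1.12.2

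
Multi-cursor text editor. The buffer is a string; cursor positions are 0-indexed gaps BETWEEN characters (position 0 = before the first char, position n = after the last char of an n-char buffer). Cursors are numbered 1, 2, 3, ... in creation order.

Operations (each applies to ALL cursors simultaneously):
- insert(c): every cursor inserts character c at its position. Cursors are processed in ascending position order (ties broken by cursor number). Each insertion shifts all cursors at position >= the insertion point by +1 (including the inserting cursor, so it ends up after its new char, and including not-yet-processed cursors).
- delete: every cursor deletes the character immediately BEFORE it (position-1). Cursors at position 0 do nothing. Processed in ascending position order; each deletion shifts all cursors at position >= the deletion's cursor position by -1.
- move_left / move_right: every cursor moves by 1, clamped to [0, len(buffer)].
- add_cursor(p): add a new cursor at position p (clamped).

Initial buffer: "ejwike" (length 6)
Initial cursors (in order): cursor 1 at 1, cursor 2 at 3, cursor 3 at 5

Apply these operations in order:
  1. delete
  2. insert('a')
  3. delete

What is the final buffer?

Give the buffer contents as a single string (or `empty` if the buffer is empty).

After op 1 (delete): buffer="jie" (len 3), cursors c1@0 c2@1 c3@2, authorship ...
After op 2 (insert('a')): buffer="ajaiae" (len 6), cursors c1@1 c2@3 c3@5, authorship 1.2.3.
After op 3 (delete): buffer="jie" (len 3), cursors c1@0 c2@1 c3@2, authorship ...

Answer: jie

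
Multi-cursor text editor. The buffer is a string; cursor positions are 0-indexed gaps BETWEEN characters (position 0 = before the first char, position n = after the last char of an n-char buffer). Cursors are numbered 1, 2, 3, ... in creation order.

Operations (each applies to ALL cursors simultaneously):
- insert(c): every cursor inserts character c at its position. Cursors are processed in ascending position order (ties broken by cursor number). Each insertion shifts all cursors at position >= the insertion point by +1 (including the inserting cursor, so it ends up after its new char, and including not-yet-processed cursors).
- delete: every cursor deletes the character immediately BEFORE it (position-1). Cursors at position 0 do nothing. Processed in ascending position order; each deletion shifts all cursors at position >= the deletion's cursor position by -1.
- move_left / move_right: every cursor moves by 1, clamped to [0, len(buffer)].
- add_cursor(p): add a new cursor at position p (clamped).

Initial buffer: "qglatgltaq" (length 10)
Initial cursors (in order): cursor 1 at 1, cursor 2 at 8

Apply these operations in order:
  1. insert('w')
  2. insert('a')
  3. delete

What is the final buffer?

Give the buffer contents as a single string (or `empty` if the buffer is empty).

After op 1 (insert('w')): buffer="qwglatgltwaq" (len 12), cursors c1@2 c2@10, authorship .1.......2..
After op 2 (insert('a')): buffer="qwaglatgltwaaq" (len 14), cursors c1@3 c2@12, authorship .11.......22..
After op 3 (delete): buffer="qwglatgltwaq" (len 12), cursors c1@2 c2@10, authorship .1.......2..

Answer: qwglatgltwaq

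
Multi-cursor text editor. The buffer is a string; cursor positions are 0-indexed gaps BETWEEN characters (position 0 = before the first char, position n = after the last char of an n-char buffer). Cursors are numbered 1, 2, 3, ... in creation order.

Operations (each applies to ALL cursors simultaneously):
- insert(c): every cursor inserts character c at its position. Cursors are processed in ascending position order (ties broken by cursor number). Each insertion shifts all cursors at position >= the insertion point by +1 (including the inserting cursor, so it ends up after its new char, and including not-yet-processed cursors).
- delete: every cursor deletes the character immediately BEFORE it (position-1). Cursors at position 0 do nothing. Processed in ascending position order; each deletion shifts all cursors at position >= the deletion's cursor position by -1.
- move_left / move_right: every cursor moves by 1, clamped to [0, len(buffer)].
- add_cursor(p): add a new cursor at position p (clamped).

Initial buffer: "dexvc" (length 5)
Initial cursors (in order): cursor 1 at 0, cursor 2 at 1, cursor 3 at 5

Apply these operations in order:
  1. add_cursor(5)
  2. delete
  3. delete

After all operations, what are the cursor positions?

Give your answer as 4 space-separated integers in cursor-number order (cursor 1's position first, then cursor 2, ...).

After op 1 (add_cursor(5)): buffer="dexvc" (len 5), cursors c1@0 c2@1 c3@5 c4@5, authorship .....
After op 2 (delete): buffer="ex" (len 2), cursors c1@0 c2@0 c3@2 c4@2, authorship ..
After op 3 (delete): buffer="" (len 0), cursors c1@0 c2@0 c3@0 c4@0, authorship 

Answer: 0 0 0 0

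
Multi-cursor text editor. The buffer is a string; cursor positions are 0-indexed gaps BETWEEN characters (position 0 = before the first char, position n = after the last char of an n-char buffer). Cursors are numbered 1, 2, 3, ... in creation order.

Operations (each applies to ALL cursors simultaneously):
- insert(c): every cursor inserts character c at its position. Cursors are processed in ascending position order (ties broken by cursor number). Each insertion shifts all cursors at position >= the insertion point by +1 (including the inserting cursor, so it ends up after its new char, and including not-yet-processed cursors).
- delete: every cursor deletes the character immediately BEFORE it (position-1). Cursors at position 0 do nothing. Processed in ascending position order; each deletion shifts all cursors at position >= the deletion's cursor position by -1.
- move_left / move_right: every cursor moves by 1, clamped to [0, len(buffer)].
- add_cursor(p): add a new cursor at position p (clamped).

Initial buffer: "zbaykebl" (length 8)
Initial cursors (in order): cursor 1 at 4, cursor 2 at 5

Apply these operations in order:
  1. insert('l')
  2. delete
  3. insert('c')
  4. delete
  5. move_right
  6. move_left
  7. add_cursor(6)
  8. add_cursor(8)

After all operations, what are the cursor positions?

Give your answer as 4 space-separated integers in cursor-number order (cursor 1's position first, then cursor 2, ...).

Answer: 4 5 6 8

Derivation:
After op 1 (insert('l')): buffer="zbaylklebl" (len 10), cursors c1@5 c2@7, authorship ....1.2...
After op 2 (delete): buffer="zbaykebl" (len 8), cursors c1@4 c2@5, authorship ........
After op 3 (insert('c')): buffer="zbayckcebl" (len 10), cursors c1@5 c2@7, authorship ....1.2...
After op 4 (delete): buffer="zbaykebl" (len 8), cursors c1@4 c2@5, authorship ........
After op 5 (move_right): buffer="zbaykebl" (len 8), cursors c1@5 c2@6, authorship ........
After op 6 (move_left): buffer="zbaykebl" (len 8), cursors c1@4 c2@5, authorship ........
After op 7 (add_cursor(6)): buffer="zbaykebl" (len 8), cursors c1@4 c2@5 c3@6, authorship ........
After op 8 (add_cursor(8)): buffer="zbaykebl" (len 8), cursors c1@4 c2@5 c3@6 c4@8, authorship ........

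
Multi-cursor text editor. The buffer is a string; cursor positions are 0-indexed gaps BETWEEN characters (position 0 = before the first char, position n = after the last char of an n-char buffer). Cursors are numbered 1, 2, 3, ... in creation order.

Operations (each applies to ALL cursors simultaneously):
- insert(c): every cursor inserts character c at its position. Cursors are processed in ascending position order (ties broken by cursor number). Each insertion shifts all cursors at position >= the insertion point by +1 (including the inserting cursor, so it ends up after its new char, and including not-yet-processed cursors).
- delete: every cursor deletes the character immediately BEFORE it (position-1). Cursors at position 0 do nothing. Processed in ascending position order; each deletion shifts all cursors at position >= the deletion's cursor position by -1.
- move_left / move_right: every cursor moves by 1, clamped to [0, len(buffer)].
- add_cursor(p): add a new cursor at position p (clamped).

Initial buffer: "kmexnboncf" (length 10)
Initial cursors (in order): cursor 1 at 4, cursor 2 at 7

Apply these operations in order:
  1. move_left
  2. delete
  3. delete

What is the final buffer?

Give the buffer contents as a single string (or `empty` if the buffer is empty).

Answer: kxoncf

Derivation:
After op 1 (move_left): buffer="kmexnboncf" (len 10), cursors c1@3 c2@6, authorship ..........
After op 2 (delete): buffer="kmxnoncf" (len 8), cursors c1@2 c2@4, authorship ........
After op 3 (delete): buffer="kxoncf" (len 6), cursors c1@1 c2@2, authorship ......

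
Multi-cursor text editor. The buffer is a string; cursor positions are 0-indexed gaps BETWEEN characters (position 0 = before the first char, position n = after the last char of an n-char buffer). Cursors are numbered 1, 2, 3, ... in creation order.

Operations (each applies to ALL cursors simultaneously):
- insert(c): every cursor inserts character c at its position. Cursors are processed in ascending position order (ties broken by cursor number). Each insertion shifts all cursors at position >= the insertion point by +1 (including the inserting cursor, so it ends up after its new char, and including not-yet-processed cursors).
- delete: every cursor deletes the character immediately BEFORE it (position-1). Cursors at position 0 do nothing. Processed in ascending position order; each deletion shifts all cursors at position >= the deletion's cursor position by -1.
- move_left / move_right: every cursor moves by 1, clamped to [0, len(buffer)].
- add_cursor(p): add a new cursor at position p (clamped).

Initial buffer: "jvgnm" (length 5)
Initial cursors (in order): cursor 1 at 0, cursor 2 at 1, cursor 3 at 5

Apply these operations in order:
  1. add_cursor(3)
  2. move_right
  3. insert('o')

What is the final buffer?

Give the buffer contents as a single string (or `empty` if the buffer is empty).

After op 1 (add_cursor(3)): buffer="jvgnm" (len 5), cursors c1@0 c2@1 c4@3 c3@5, authorship .....
After op 2 (move_right): buffer="jvgnm" (len 5), cursors c1@1 c2@2 c4@4 c3@5, authorship .....
After op 3 (insert('o')): buffer="jovognomo" (len 9), cursors c1@2 c2@4 c4@7 c3@9, authorship .1.2..4.3

Answer: jovognomo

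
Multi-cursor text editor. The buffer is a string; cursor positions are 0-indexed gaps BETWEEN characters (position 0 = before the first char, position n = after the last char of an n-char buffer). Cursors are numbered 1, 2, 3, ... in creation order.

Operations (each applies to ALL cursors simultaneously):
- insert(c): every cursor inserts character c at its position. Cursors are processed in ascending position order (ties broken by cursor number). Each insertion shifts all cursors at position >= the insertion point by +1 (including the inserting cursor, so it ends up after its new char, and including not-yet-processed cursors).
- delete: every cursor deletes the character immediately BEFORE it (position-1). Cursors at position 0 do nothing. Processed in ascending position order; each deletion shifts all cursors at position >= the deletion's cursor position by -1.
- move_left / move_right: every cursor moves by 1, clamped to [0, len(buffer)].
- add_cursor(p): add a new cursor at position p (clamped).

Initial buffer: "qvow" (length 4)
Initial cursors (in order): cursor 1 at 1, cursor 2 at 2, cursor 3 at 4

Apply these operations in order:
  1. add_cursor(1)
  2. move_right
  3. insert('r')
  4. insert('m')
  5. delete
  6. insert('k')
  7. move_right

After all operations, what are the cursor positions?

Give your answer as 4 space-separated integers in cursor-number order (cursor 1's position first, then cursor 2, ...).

Answer: 7 10 12 7

Derivation:
After op 1 (add_cursor(1)): buffer="qvow" (len 4), cursors c1@1 c4@1 c2@2 c3@4, authorship ....
After op 2 (move_right): buffer="qvow" (len 4), cursors c1@2 c4@2 c2@3 c3@4, authorship ....
After op 3 (insert('r')): buffer="qvrrorwr" (len 8), cursors c1@4 c4@4 c2@6 c3@8, authorship ..14.2.3
After op 4 (insert('m')): buffer="qvrrmmormwrm" (len 12), cursors c1@6 c4@6 c2@9 c3@12, authorship ..1414.22.33
After op 5 (delete): buffer="qvrrorwr" (len 8), cursors c1@4 c4@4 c2@6 c3@8, authorship ..14.2.3
After op 6 (insert('k')): buffer="qvrrkkorkwrk" (len 12), cursors c1@6 c4@6 c2@9 c3@12, authorship ..1414.22.33
After op 7 (move_right): buffer="qvrrkkorkwrk" (len 12), cursors c1@7 c4@7 c2@10 c3@12, authorship ..1414.22.33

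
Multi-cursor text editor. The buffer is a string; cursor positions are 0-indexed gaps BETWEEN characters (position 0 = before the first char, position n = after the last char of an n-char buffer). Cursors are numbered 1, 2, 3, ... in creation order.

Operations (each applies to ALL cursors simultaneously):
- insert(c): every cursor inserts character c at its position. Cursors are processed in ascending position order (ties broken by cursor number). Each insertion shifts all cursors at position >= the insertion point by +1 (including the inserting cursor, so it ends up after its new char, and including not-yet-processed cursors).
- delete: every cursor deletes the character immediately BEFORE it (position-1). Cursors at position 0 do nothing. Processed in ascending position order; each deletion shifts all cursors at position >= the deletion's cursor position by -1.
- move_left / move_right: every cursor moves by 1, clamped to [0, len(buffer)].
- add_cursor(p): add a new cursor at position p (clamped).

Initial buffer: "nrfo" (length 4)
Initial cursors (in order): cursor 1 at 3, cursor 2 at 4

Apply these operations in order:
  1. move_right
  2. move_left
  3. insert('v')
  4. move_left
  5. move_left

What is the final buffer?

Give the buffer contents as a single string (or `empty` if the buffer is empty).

After op 1 (move_right): buffer="nrfo" (len 4), cursors c1@4 c2@4, authorship ....
After op 2 (move_left): buffer="nrfo" (len 4), cursors c1@3 c2@3, authorship ....
After op 3 (insert('v')): buffer="nrfvvo" (len 6), cursors c1@5 c2@5, authorship ...12.
After op 4 (move_left): buffer="nrfvvo" (len 6), cursors c1@4 c2@4, authorship ...12.
After op 5 (move_left): buffer="nrfvvo" (len 6), cursors c1@3 c2@3, authorship ...12.

Answer: nrfvvo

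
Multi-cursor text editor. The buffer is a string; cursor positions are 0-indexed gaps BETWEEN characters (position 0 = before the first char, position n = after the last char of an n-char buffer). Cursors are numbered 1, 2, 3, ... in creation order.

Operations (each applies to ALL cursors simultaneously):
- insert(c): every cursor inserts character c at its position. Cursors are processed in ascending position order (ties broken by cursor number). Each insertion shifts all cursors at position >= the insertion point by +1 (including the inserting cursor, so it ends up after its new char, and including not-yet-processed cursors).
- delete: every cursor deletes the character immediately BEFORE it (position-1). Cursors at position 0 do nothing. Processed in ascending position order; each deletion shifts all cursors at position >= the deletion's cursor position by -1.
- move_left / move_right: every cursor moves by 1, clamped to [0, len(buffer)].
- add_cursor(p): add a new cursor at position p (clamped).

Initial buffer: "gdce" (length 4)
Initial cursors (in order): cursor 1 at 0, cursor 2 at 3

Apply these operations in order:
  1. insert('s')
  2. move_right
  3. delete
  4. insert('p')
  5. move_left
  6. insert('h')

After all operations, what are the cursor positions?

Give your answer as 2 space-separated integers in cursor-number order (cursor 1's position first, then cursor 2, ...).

Answer: 2 7

Derivation:
After op 1 (insert('s')): buffer="sgdcse" (len 6), cursors c1@1 c2@5, authorship 1...2.
After op 2 (move_right): buffer="sgdcse" (len 6), cursors c1@2 c2@6, authorship 1...2.
After op 3 (delete): buffer="sdcs" (len 4), cursors c1@1 c2@4, authorship 1..2
After op 4 (insert('p')): buffer="spdcsp" (len 6), cursors c1@2 c2@6, authorship 11..22
After op 5 (move_left): buffer="spdcsp" (len 6), cursors c1@1 c2@5, authorship 11..22
After op 6 (insert('h')): buffer="shpdcshp" (len 8), cursors c1@2 c2@7, authorship 111..222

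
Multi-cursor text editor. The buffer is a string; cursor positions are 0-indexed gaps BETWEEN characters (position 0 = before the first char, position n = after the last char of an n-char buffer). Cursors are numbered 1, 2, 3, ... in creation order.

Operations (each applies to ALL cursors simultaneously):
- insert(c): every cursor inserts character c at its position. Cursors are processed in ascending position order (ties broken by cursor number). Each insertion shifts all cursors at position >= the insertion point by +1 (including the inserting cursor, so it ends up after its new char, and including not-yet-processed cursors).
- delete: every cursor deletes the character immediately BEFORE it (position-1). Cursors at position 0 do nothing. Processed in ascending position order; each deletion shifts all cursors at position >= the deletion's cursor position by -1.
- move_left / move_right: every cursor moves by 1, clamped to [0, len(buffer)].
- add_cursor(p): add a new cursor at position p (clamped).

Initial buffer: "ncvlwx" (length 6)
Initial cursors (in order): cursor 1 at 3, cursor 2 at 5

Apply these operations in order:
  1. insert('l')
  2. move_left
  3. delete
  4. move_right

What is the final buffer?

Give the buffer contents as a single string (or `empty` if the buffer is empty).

After op 1 (insert('l')): buffer="ncvllwlx" (len 8), cursors c1@4 c2@7, authorship ...1..2.
After op 2 (move_left): buffer="ncvllwlx" (len 8), cursors c1@3 c2@6, authorship ...1..2.
After op 3 (delete): buffer="nclllx" (len 6), cursors c1@2 c2@4, authorship ..1.2.
After op 4 (move_right): buffer="nclllx" (len 6), cursors c1@3 c2@5, authorship ..1.2.

Answer: nclllx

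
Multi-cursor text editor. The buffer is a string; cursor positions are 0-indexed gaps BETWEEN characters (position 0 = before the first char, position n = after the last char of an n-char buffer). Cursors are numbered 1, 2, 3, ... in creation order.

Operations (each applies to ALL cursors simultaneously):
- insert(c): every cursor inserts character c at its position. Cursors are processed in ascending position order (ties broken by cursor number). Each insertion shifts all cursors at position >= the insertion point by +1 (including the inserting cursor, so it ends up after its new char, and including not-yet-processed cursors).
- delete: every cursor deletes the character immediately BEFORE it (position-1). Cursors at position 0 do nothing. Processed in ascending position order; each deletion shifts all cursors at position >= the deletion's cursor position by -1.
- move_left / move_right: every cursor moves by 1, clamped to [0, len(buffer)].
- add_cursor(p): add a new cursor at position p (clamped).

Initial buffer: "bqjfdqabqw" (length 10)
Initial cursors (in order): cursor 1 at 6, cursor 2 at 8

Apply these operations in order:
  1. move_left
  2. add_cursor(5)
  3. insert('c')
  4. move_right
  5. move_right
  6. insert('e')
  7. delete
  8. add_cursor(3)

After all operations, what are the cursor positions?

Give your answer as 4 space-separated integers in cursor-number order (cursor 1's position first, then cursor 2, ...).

Answer: 9 12 9 3

Derivation:
After op 1 (move_left): buffer="bqjfdqabqw" (len 10), cursors c1@5 c2@7, authorship ..........
After op 2 (add_cursor(5)): buffer="bqjfdqabqw" (len 10), cursors c1@5 c3@5 c2@7, authorship ..........
After op 3 (insert('c')): buffer="bqjfdccqacbqw" (len 13), cursors c1@7 c3@7 c2@10, authorship .....13..2...
After op 4 (move_right): buffer="bqjfdccqacbqw" (len 13), cursors c1@8 c3@8 c2@11, authorship .....13..2...
After op 5 (move_right): buffer="bqjfdccqacbqw" (len 13), cursors c1@9 c3@9 c2@12, authorship .....13..2...
After op 6 (insert('e')): buffer="bqjfdccqaeecbqew" (len 16), cursors c1@11 c3@11 c2@15, authorship .....13..132..2.
After op 7 (delete): buffer="bqjfdccqacbqw" (len 13), cursors c1@9 c3@9 c2@12, authorship .....13..2...
After op 8 (add_cursor(3)): buffer="bqjfdccqacbqw" (len 13), cursors c4@3 c1@9 c3@9 c2@12, authorship .....13..2...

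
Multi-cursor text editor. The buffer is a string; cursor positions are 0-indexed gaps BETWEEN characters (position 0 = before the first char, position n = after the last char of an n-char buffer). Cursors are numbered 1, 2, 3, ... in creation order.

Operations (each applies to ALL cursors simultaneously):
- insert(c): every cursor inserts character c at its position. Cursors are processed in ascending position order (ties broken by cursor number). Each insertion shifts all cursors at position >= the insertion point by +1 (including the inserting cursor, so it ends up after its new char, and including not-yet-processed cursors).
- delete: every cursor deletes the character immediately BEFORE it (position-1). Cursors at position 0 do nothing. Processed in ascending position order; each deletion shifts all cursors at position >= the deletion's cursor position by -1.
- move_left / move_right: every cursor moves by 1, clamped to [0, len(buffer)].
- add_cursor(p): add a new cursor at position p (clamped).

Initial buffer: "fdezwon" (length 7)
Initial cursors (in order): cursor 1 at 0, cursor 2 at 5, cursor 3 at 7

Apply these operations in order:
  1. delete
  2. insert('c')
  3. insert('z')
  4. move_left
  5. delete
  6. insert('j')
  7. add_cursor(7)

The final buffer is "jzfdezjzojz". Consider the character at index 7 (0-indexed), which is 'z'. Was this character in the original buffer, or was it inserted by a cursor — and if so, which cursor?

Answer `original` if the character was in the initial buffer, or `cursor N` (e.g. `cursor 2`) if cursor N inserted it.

Answer: cursor 2

Derivation:
After op 1 (delete): buffer="fdezo" (len 5), cursors c1@0 c2@4 c3@5, authorship .....
After op 2 (insert('c')): buffer="cfdezcoc" (len 8), cursors c1@1 c2@6 c3@8, authorship 1....2.3
After op 3 (insert('z')): buffer="czfdezczocz" (len 11), cursors c1@2 c2@8 c3@11, authorship 11....22.33
After op 4 (move_left): buffer="czfdezczocz" (len 11), cursors c1@1 c2@7 c3@10, authorship 11....22.33
After op 5 (delete): buffer="zfdezzoz" (len 8), cursors c1@0 c2@5 c3@7, authorship 1....2.3
After op 6 (insert('j')): buffer="jzfdezjzojz" (len 11), cursors c1@1 c2@7 c3@10, authorship 11....22.33
After op 7 (add_cursor(7)): buffer="jzfdezjzojz" (len 11), cursors c1@1 c2@7 c4@7 c3@10, authorship 11....22.33
Authorship (.=original, N=cursor N): 1 1 . . . . 2 2 . 3 3
Index 7: author = 2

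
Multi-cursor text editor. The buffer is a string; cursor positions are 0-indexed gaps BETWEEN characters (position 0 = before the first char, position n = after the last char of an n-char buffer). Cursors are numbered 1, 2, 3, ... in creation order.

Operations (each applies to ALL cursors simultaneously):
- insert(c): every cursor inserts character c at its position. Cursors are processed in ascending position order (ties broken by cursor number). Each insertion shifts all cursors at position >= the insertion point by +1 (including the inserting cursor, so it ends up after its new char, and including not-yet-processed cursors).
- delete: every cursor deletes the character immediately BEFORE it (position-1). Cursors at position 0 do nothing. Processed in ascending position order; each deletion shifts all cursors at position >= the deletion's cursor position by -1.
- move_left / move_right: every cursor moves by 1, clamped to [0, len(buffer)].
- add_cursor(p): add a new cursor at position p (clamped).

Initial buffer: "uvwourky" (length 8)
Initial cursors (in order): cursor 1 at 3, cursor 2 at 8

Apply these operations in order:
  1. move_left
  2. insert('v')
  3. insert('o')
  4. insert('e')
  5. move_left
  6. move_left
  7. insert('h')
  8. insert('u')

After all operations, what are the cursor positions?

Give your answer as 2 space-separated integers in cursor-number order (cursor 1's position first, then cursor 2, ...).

After op 1 (move_left): buffer="uvwourky" (len 8), cursors c1@2 c2@7, authorship ........
After op 2 (insert('v')): buffer="uvvwourkvy" (len 10), cursors c1@3 c2@9, authorship ..1.....2.
After op 3 (insert('o')): buffer="uvvowourkvoy" (len 12), cursors c1@4 c2@11, authorship ..11.....22.
After op 4 (insert('e')): buffer="uvvoewourkvoey" (len 14), cursors c1@5 c2@13, authorship ..111.....222.
After op 5 (move_left): buffer="uvvoewourkvoey" (len 14), cursors c1@4 c2@12, authorship ..111.....222.
After op 6 (move_left): buffer="uvvoewourkvoey" (len 14), cursors c1@3 c2@11, authorship ..111.....222.
After op 7 (insert('h')): buffer="uvvhoewourkvhoey" (len 16), cursors c1@4 c2@13, authorship ..1111.....2222.
After op 8 (insert('u')): buffer="uvvhuoewourkvhuoey" (len 18), cursors c1@5 c2@15, authorship ..11111.....22222.

Answer: 5 15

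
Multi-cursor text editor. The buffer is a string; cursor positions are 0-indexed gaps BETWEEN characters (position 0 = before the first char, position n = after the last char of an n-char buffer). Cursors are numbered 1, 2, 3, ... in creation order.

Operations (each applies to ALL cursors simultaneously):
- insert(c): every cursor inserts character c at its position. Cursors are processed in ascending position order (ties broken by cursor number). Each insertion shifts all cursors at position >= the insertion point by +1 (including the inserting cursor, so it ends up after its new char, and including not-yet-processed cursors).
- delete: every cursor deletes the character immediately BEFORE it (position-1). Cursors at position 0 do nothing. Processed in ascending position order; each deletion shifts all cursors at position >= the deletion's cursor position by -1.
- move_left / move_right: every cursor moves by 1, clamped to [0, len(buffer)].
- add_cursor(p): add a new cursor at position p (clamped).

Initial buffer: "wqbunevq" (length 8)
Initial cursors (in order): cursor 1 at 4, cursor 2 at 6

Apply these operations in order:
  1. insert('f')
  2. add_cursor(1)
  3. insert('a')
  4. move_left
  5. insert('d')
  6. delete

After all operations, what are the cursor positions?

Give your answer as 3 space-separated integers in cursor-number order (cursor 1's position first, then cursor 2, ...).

Answer: 6 10 1

Derivation:
After op 1 (insert('f')): buffer="wqbufnefvq" (len 10), cursors c1@5 c2@8, authorship ....1..2..
After op 2 (add_cursor(1)): buffer="wqbufnefvq" (len 10), cursors c3@1 c1@5 c2@8, authorship ....1..2..
After op 3 (insert('a')): buffer="waqbufanefavq" (len 13), cursors c3@2 c1@7 c2@11, authorship .3...11..22..
After op 4 (move_left): buffer="waqbufanefavq" (len 13), cursors c3@1 c1@6 c2@10, authorship .3...11..22..
After op 5 (insert('d')): buffer="wdaqbufdanefdavq" (len 16), cursors c3@2 c1@8 c2@13, authorship .33...111..222..
After op 6 (delete): buffer="waqbufanefavq" (len 13), cursors c3@1 c1@6 c2@10, authorship .3...11..22..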